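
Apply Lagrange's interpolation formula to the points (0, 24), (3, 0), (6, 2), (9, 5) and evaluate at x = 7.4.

Lagrange interpolation formula:
P(x) = Σ yᵢ × Lᵢ(x)
where Lᵢ(x) = Π_{j≠i} (x - xⱼ)/(xᵢ - xⱼ)

L_0(7.4) = (7.4 - 3)/(0 - 3) × (7.4 - 6)/(0 - 6) × (7.4 - 9)/(0 - 9) = 0.060840
L_1(7.4) = (7.4 - 0)/(3 - 0) × (7.4 - 6)/(3 - 6) × (7.4 - 9)/(3 - 9) = -0.306963
L_2(7.4) = (7.4 - 0)/(6 - 0) × (7.4 - 3)/(6 - 3) × (7.4 - 9)/(6 - 9) = 0.964741
L_3(7.4) = (7.4 - 0)/(9 - 0) × (7.4 - 3)/(9 - 3) × (7.4 - 6)/(9 - 6) = 0.281383

P(7.4) = 24×L_0(7.4) + 0×L_1(7.4) + 2×L_2(7.4) + 5×L_3(7.4)
P(7.4) = 4.796543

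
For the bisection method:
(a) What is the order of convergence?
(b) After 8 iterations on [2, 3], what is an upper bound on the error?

(a) Bisection has linear (order 1) convergence; the error is halved each step.

(b) Error bound = (b-a)/2^n = (3 - 2)/2^{8}
    = 1/2^{8}

(a) 1 (linear); (b) error ≤ 3.91e-03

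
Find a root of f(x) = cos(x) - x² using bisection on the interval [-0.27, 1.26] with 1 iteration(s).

f(x) = cos(x) - x²
Initial interval: [-0.27, 1.26]

Iteration 1:
  c_1 = (-0.270000 + 1.260000)/2 = 0.495000
  f(c_1) = f(0.495000) = 0.634944
  f(a) × f(c) ≥ 0, new interval: [0.495000, 1.260000]

After 1 iteration(s), the approximation is c_1 = 0.495000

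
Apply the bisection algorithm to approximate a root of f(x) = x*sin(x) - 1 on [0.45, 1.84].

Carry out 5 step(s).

f(x) = x*sin(x) - 1
Initial interval: [0.45, 1.84]

Iteration 1:
  c_1 = (0.450000 + 1.840000)/2 = 1.145000
  f(c_1) = f(1.145000) = 0.042763
  f(a) × f(c) < 0, new interval: [0.450000, 1.145000]
Iteration 2:
  c_2 = (0.450000 + 1.145000)/2 = 0.797500
  f(c_2) = f(0.797500) = -0.429299
  f(a) × f(c) ≥ 0, new interval: [0.797500, 1.145000]
Iteration 3:
  c_3 = (0.797500 + 1.145000)/2 = 0.971250
  f(c_3) = f(0.971250) = -0.198144
  f(a) × f(c) ≥ 0, new interval: [0.971250, 1.145000]
Iteration 4:
  c_4 = (0.971250 + 1.145000)/2 = 1.058125
  f(c_4) = f(1.058125) = -0.077910
  f(a) × f(c) ≥ 0, new interval: [1.058125, 1.145000]
Iteration 5:
  c_5 = (1.058125 + 1.145000)/2 = 1.101562
  f(c_5) = f(1.101562) = -0.017500
  f(a) × f(c) ≥ 0, new interval: [1.101562, 1.145000]

After 5 iteration(s), the approximation is c_5 = 1.101562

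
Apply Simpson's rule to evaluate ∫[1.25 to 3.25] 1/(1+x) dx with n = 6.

f(x) = 1/(1+x)
a = 1.25, b = 3.25, n = 6
h = (b - a)/n = 0.333333

Simpson's rule: (h/3)[f(x₀) + 4f(x₁) + 2f(x₂) + ... + f(xₙ)]

x_0 = 1.2500, f(x_0) = 0.444444, coefficient = 1
x_1 = 1.5833, f(x_1) = 0.387097, coefficient = 4
x_2 = 1.9167, f(x_2) = 0.342857, coefficient = 2
x_3 = 2.2500, f(x_3) = 0.307692, coefficient = 4
x_4 = 2.5833, f(x_4) = 0.279070, coefficient = 2
x_5 = 2.9167, f(x_5) = 0.255319, coefficient = 4
x_6 = 3.2500, f(x_6) = 0.235294, coefficient = 1

I ≈ (0.333333/3) × 5.724025 = 0.636003
Exact value: 0.635989
Error: 0.000014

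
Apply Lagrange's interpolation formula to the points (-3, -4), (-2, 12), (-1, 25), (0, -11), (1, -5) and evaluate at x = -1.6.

Lagrange interpolation formula:
P(x) = Σ yᵢ × Lᵢ(x)
where Lᵢ(x) = Π_{j≠i} (x - xⱼ)/(xᵢ - xⱼ)

L_0(-1.6) = (-1.6 - (-2))/(-3 - (-2)) × (-1.6 - (-1))/(-3 - (-1)) × (-1.6 - 0)/(-3 - 0) × (-1.6 - 1)/(-3 - 1) = -0.041600
L_1(-1.6) = (-1.6 - (-3))/(-2 - (-3)) × (-1.6 - (-1))/(-2 - (-1)) × (-1.6 - 0)/(-2 - 0) × (-1.6 - 1)/(-2 - 1) = 0.582400
L_2(-1.6) = (-1.6 - (-3))/(-1 - (-3)) × (-1.6 - (-2))/(-1 - (-2)) × (-1.6 - 0)/(-1 - 0) × (-1.6 - 1)/(-1 - 1) = 0.582400
L_3(-1.6) = (-1.6 - (-3))/(0 - (-3)) × (-1.6 - (-2))/(0 - (-2)) × (-1.6 - (-1))/(0 - (-1)) × (-1.6 - 1)/(0 - 1) = -0.145600
L_4(-1.6) = (-1.6 - (-3))/(1 - (-3)) × (-1.6 - (-2))/(1 - (-2)) × (-1.6 - (-1))/(1 - (-1)) × (-1.6 - 0)/(1 - 0) = 0.022400

P(-1.6) = (-4)×L_0(-1.6) + 12×L_1(-1.6) + 25×L_2(-1.6) + (-11)×L_3(-1.6) + (-5)×L_4(-1.6)
P(-1.6) = 23.204800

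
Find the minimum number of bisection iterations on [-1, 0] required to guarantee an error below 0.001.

We need (b-a)/2^n ≤ 0.001
(0 - (-1))/2^n ≤ 0.001
1/2^n ≤ 0.001
2^n ≥ 1000
n ≥ log₂(1000) = 9.97
n ≥ 10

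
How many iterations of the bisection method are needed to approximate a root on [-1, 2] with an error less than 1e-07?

We need (b-a)/2^n ≤ 1e-07
(2 - (-1))/2^n ≤ 1e-07
3/2^n ≤ 1e-07
2^n ≥ 30000000
n ≥ log₂(30000000) = 24.84
n ≥ 25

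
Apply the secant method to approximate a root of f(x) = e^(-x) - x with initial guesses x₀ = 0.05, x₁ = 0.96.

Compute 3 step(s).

f(x) = e^(-x) - x
x₀ = 0.05, x₁ = 0.96

Secant formula: x_{n+1} = x_n - f(x_n)(x_n - x_{n-1})/(f(x_n) - f(x_{n-1}))

Iteration 1:
  f(0.050000) = 0.901229
  f(0.960000) = -0.577107
  x_2 = 0.960000 - (-0.577107)×(0.960000 - 0.050000)/(-0.577107 - 0.901229)
       = 0.604758
Iteration 2:
  f(0.960000) = -0.577107
  f(0.604758) = -0.058551
  x_3 = 0.604758 - (-0.058551)×(0.604758 - 0.960000)/(-0.058551 - (-0.577107))
       = 0.564647
Iteration 3:
  f(0.604758) = -0.058551
  f(0.564647) = 0.003914
  x_4 = 0.564647 - 0.003914×(0.564647 - 0.604758)/(0.003914 - (-0.058551))
       = 0.567160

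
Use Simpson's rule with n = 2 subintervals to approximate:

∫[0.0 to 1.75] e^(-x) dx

f(x) = e^(-x)
a = 0.0, b = 1.75, n = 2
h = (b - a)/n = 0.875000

Simpson's rule: (h/3)[f(x₀) + 4f(x₁) + 2f(x₂) + ... + f(xₙ)]

x_0 = 0.0000, f(x_0) = 1.000000, coefficient = 1
x_1 = 0.8750, f(x_1) = 0.416862, coefficient = 4
x_2 = 1.7500, f(x_2) = 0.173774, coefficient = 1

I ≈ (0.875000/3) × 2.841222 = 0.828690
Exact value: 0.826226
Error: 0.002464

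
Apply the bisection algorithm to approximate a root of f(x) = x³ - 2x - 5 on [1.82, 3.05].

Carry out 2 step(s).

f(x) = x³ - 2x - 5
Initial interval: [1.82, 3.05]

Iteration 1:
  c_1 = (1.820000 + 3.050000)/2 = 2.435000
  f(c_1) = f(2.435000) = 4.567663
  f(a) × f(c) < 0, new interval: [1.820000, 2.435000]
Iteration 2:
  c_2 = (1.820000 + 2.435000)/2 = 2.127500
  f(c_2) = f(2.127500) = 0.374610
  f(a) × f(c) < 0, new interval: [1.820000, 2.127500]

After 2 iteration(s), the approximation is c_2 = 2.127500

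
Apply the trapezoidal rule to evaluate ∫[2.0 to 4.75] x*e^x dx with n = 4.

f(x) = x*e^x
a = 2.0, b = 4.75, n = 4
h = (b - a)/n = 0.687500

Trapezoidal rule: (h/2)[f(x₀) + 2f(x₁) + 2f(x₂) + ... + f(xₙ)]

x_0 = 2.0000, f(x_0) = 14.778112, coefficient = 1
x_1 = 2.6875, f(x_1) = 39.492524, coefficient = 2
x_2 = 3.3750, f(x_2) = 98.631958, coefficient = 2
x_3 = 4.0625, f(x_3) = 236.110177, coefficient = 2
x_4 = 4.7500, f(x_4) = 549.025352, coefficient = 1

I ≈ (0.687500/2) × 1312.272782 = 451.093769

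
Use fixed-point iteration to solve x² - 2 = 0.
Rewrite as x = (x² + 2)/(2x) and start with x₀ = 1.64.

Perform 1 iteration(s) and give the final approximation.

Equation: x² - 2 = 0
Fixed-point form: x = (x² + 2)/(2x)
x₀ = 1.64

x_1 = g(1.640000) = 1.429756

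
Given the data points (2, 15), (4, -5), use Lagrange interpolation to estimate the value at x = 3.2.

Lagrange interpolation formula:
P(x) = Σ yᵢ × Lᵢ(x)
where Lᵢ(x) = Π_{j≠i} (x - xⱼ)/(xᵢ - xⱼ)

L_0(3.2) = (3.2 - 4)/(2 - 4) = 0.400000
L_1(3.2) = (3.2 - 2)/(4 - 2) = 0.600000

P(3.2) = 15×L_0(3.2) + (-5)×L_1(3.2)
P(3.2) = 3.000000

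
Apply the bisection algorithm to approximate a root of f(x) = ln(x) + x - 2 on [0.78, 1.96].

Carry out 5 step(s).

f(x) = ln(x) + x - 2
Initial interval: [0.78, 1.96]

Iteration 1:
  c_1 = (0.780000 + 1.960000)/2 = 1.370000
  f(c_1) = f(1.370000) = -0.315189
  f(a) × f(c) ≥ 0, new interval: [1.370000, 1.960000]
Iteration 2:
  c_2 = (1.370000 + 1.960000)/2 = 1.665000
  f(c_2) = f(1.665000) = 0.174825
  f(a) × f(c) < 0, new interval: [1.370000, 1.665000]
Iteration 3:
  c_3 = (1.370000 + 1.665000)/2 = 1.517500
  f(c_3) = f(1.517500) = -0.065436
  f(a) × f(c) ≥ 0, new interval: [1.517500, 1.665000]
Iteration 4:
  c_4 = (1.517500 + 1.665000)/2 = 1.591250
  f(c_4) = f(1.591250) = 0.055770
  f(a) × f(c) < 0, new interval: [1.517500, 1.591250]
Iteration 5:
  c_5 = (1.517500 + 1.591250)/2 = 1.554375
  f(c_5) = f(1.554375) = -0.004551
  f(a) × f(c) ≥ 0, new interval: [1.554375, 1.591250]

After 5 iteration(s), the approximation is c_5 = 1.554375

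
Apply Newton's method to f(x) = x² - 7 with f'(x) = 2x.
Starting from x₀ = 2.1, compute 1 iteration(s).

f(x) = x² - 7
f'(x) = 2x
x₀ = 2.1

Newton-Raphson formula: x_{n+1} = x_n - f(x_n)/f'(x_n)

Iteration 1:
  f(2.100000) = -2.590000
  f'(2.100000) = 4.200000
  x_1 = 2.100000 - (-2.590000)/4.200000 = 2.716667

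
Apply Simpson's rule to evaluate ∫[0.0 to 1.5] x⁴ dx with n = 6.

f(x) = x⁴
a = 0.0, b = 1.5, n = 6
h = (b - a)/n = 0.250000

Simpson's rule: (h/3)[f(x₀) + 4f(x₁) + 2f(x₂) + ... + f(xₙ)]

x_0 = 0.0000, f(x_0) = 0.000000, coefficient = 1
x_1 = 0.2500, f(x_1) = 0.003906, coefficient = 4
x_2 = 0.5000, f(x_2) = 0.062500, coefficient = 2
x_3 = 0.7500, f(x_3) = 0.316406, coefficient = 4
x_4 = 1.0000, f(x_4) = 1.000000, coefficient = 2
x_5 = 1.2500, f(x_5) = 2.441406, coefficient = 4
x_6 = 1.5000, f(x_6) = 5.062500, coefficient = 1

I ≈ (0.250000/3) × 18.234375 = 1.519531
Exact value: 1.518750
Error: 0.000781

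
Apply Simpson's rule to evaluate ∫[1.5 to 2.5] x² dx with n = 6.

f(x) = x²
a = 1.5, b = 2.5, n = 6
h = (b - a)/n = 0.166667

Simpson's rule: (h/3)[f(x₀) + 4f(x₁) + 2f(x₂) + ... + f(xₙ)]

x_0 = 1.5000, f(x_0) = 2.250000, coefficient = 1
x_1 = 1.6667, f(x_1) = 2.777778, coefficient = 4
x_2 = 1.8333, f(x_2) = 3.361111, coefficient = 2
x_3 = 2.0000, f(x_3) = 4.000000, coefficient = 4
x_4 = 2.1667, f(x_4) = 4.694444, coefficient = 2
x_5 = 2.3333, f(x_5) = 5.444444, coefficient = 4
x_6 = 2.5000, f(x_6) = 6.250000, coefficient = 1

I ≈ (0.166667/3) × 73.500000 = 4.083333
Exact value: 4.083333
Error: 0.000000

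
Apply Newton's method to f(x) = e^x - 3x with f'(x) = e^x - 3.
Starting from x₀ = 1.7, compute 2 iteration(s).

f(x) = e^x - 3x
f'(x) = e^x - 3
x₀ = 1.7

Newton-Raphson formula: x_{n+1} = x_n - f(x_n)/f'(x_n)

Iteration 1:
  f(1.700000) = 0.373947
  f'(1.700000) = 2.473947
  x_1 = 1.700000 - 0.373947/2.473947 = 1.548846
Iteration 2:
  f(1.548846) = 0.059498
  f'(1.548846) = 1.706036
  x_2 = 1.548846 - 0.059498/1.706036 = 1.513971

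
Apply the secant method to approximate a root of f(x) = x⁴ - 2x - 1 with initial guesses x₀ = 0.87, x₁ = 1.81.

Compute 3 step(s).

f(x) = x⁴ - 2x - 1
x₀ = 0.87, x₁ = 1.81

Secant formula: x_{n+1} = x_n - f(x_n)(x_n - x_{n-1})/(f(x_n) - f(x_{n-1}))

Iteration 1:
  f(0.870000) = -2.167102
  f(1.810000) = 6.112831
  x_2 = 1.810000 - 6.112831×(1.810000 - 0.870000)/(6.112831 - (-2.167102))
       = 1.116026
Iteration 2:
  f(1.810000) = 6.112831
  f(1.116026) = -1.680748
  x_3 = 1.116026 - (-1.680748)×(1.116026 - 1.810000)/(-1.680748 - 6.112831)
       = 1.265687
Iteration 3:
  f(1.116026) = -1.680748
  f(1.265687) = -0.965088
  x_4 = 1.265687 - (-0.965088)×(1.265687 - 1.116026)/(-0.965088 - (-1.680748))
       = 1.467509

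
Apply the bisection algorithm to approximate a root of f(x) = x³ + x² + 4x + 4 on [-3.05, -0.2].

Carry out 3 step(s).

f(x) = x³ + x² + 4x + 4
Initial interval: [-3.05, -0.2]

Iteration 1:
  c_1 = (-3.050000 + (-0.200000))/2 = -1.625000
  f(c_1) = f(-1.625000) = -4.150391
  f(a) × f(c) ≥ 0, new interval: [-1.625000, -0.200000]
Iteration 2:
  c_2 = (-1.625000 + (-0.200000))/2 = -0.912500
  f(c_2) = f(-0.912500) = 0.422857
  f(a) × f(c) < 0, new interval: [-1.625000, -0.912500]
Iteration 3:
  c_3 = (-1.625000 + (-0.912500))/2 = -1.268750
  f(c_3) = f(-1.268750) = -1.507614
  f(a) × f(c) ≥ 0, new interval: [-1.268750, -0.912500]

After 3 iteration(s), the approximation is c_3 = -1.268750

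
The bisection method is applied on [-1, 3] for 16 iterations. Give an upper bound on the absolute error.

Bisection error bound: |error| ≤ (b-a)/2^n
|error| ≤ (3 - (-1))/2^16 = 4/2^16
|error| ≤ 0.0000610352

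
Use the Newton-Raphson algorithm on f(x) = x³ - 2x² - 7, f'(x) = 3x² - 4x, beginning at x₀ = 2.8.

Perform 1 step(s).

f(x) = x³ - 2x² - 7
f'(x) = 3x² - 4x
x₀ = 2.8

Newton-Raphson formula: x_{n+1} = x_n - f(x_n)/f'(x_n)

Iteration 1:
  f(2.800000) = -0.728000
  f'(2.800000) = 12.320000
  x_1 = 2.800000 - (-0.728000)/12.320000 = 2.859091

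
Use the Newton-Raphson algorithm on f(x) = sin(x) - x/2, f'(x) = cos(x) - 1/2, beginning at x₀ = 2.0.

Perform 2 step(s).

f(x) = sin(x) - x/2
f'(x) = cos(x) - 1/2
x₀ = 2.0

Newton-Raphson formula: x_{n+1} = x_n - f(x_n)/f'(x_n)

Iteration 1:
  f(2.000000) = -0.090703
  f'(2.000000) = -0.916147
  x_1 = 2.000000 - (-0.090703)/(-0.916147) = 1.900996
Iteration 2:
  f(1.900996) = -0.004520
  f'(1.900996) = -0.824232
  x_2 = 1.900996 - (-0.004520)/(-0.824232) = 1.895512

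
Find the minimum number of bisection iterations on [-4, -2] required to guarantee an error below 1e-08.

We need (b-a)/2^n ≤ 1e-08
(-2 - (-4))/2^n ≤ 1e-08
2/2^n ≤ 1e-08
2^n ≥ 200000000
n ≥ log₂(200000000) = 27.58
n ≥ 28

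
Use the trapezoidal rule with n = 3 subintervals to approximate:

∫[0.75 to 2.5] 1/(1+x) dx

f(x) = 1/(1+x)
a = 0.75, b = 2.5, n = 3
h = (b - a)/n = 0.583333

Trapezoidal rule: (h/2)[f(x₀) + 2f(x₁) + 2f(x₂) + ... + f(xₙ)]

x_0 = 0.7500, f(x_0) = 0.571429, coefficient = 1
x_1 = 1.3333, f(x_1) = 0.428571, coefficient = 2
x_2 = 1.9167, f(x_2) = 0.342857, coefficient = 2
x_3 = 2.5000, f(x_3) = 0.285714, coefficient = 1

I ≈ (0.583333/2) × 2.400000 = 0.700000
Exact value: 0.693147
Error: 0.006853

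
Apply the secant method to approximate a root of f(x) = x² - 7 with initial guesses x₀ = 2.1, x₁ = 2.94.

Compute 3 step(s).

f(x) = x² - 7
x₀ = 2.1, x₁ = 2.94

Secant formula: x_{n+1} = x_n - f(x_n)(x_n - x_{n-1})/(f(x_n) - f(x_{n-1}))

Iteration 1:
  f(2.100000) = -2.590000
  f(2.940000) = 1.643600
  x_2 = 2.940000 - 1.643600×(2.940000 - 2.100000)/(1.643600 - (-2.590000))
       = 2.613889
Iteration 2:
  f(2.940000) = 1.643600
  f(2.613889) = -0.167585
  x_3 = 2.613889 - (-0.167585)×(2.613889 - 2.940000)/(-0.167585 - 1.643600)
       = 2.644063
Iteration 3:
  f(2.613889) = -0.167585
  f(2.644063) = -0.008930
  x_4 = 2.644063 - (-0.008930)×(2.644063 - 2.613889)/(-0.008930 - (-0.167585))
       = 2.645762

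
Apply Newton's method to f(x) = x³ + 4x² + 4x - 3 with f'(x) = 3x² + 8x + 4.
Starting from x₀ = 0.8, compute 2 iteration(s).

f(x) = x³ + 4x² + 4x - 3
f'(x) = 3x² + 8x + 4
x₀ = 0.8

Newton-Raphson formula: x_{n+1} = x_n - f(x_n)/f'(x_n)

Iteration 1:
  f(0.800000) = 3.272000
  f'(0.800000) = 12.320000
  x_1 = 0.800000 - 3.272000/12.320000 = 0.534416
Iteration 2:
  f(0.534416) = 0.432692
  f'(0.534416) = 9.132125
  x_2 = 0.534416 - 0.432692/9.132125 = 0.487034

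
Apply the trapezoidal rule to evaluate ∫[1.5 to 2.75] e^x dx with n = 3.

f(x) = e^x
a = 1.5, b = 2.75, n = 3
h = (b - a)/n = 0.416667

Trapezoidal rule: (h/2)[f(x₀) + 2f(x₁) + 2f(x₂) + ... + f(xₙ)]

x_0 = 1.5000, f(x_0) = 4.481689, coefficient = 1
x_1 = 1.9167, f(x_1) = 6.798260, coefficient = 2
x_2 = 2.3333, f(x_2) = 10.312259, coefficient = 2
x_3 = 2.7500, f(x_3) = 15.642632, coefficient = 1

I ≈ (0.416667/2) × 54.345358 = 11.321949
Exact value: 11.160943
Error: 0.161007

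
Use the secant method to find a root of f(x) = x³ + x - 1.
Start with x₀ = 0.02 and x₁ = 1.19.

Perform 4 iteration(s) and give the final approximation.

f(x) = x³ + x - 1
x₀ = 0.02, x₁ = 1.19

Secant formula: x_{n+1} = x_n - f(x_n)(x_n - x_{n-1})/(f(x_n) - f(x_{n-1}))

Iteration 1:
  f(0.020000) = -0.979992
  f(1.190000) = 1.875159
  x_2 = 1.190000 - 1.875159×(1.190000 - 0.020000)/(1.875159 - (-0.979992))
       = 0.421587
Iteration 2:
  f(1.190000) = 1.875159
  f(0.421587) = -0.503482
  x_3 = 0.421587 - (-0.503482)×(0.421587 - 1.190000)/(-0.503482 - 1.875159)
       = 0.584235
Iteration 3:
  f(0.421587) = -0.503482
  f(0.584235) = -0.216347
  x_4 = 0.584235 - (-0.216347)×(0.584235 - 0.421587)/(-0.216347 - (-0.503482))
       = 0.706786
Iteration 4:
  f(0.584235) = -0.216347
  f(0.706786) = 0.059858
  x_5 = 0.706786 - 0.059858×(0.706786 - 0.584235)/(0.059858 - (-0.216347))
       = 0.680227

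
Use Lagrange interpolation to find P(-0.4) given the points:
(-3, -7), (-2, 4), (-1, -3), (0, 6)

Lagrange interpolation formula:
P(x) = Σ yᵢ × Lᵢ(x)
where Lᵢ(x) = Π_{j≠i} (x - xⱼ)/(xᵢ - xⱼ)

L_0(-0.4) = (-0.4 - (-2))/(-3 - (-2)) × (-0.4 - (-1))/(-3 - (-1)) × (-0.4 - 0)/(-3 - 0) = 0.064000
L_1(-0.4) = (-0.4 - (-3))/(-2 - (-3)) × (-0.4 - (-1))/(-2 - (-1)) × (-0.4 - 0)/(-2 - 0) = -0.312000
L_2(-0.4) = (-0.4 - (-3))/(-1 - (-3)) × (-0.4 - (-2))/(-1 - (-2)) × (-0.4 - 0)/(-1 - 0) = 0.832000
L_3(-0.4) = (-0.4 - (-3))/(0 - (-3)) × (-0.4 - (-2))/(0 - (-2)) × (-0.4 - (-1))/(0 - (-1)) = 0.416000

P(-0.4) = (-7)×L_0(-0.4) + 4×L_1(-0.4) + (-3)×L_2(-0.4) + 6×L_3(-0.4)
P(-0.4) = -1.696000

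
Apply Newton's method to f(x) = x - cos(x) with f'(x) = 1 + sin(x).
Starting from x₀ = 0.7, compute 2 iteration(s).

f(x) = x - cos(x)
f'(x) = 1 + sin(x)
x₀ = 0.7

Newton-Raphson formula: x_{n+1} = x_n - f(x_n)/f'(x_n)

Iteration 1:
  f(0.700000) = -0.064842
  f'(0.700000) = 1.644218
  x_1 = 0.700000 - (-0.064842)/1.644218 = 0.739436
Iteration 2:
  f(0.739436) = 0.000588
  f'(0.739436) = 1.673872
  x_2 = 0.739436 - 0.000588/1.673872 = 0.739085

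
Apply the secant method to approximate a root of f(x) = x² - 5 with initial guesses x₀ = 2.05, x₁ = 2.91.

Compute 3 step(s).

f(x) = x² - 5
x₀ = 2.05, x₁ = 2.91

Secant formula: x_{n+1} = x_n - f(x_n)(x_n - x_{n-1})/(f(x_n) - f(x_{n-1}))

Iteration 1:
  f(2.050000) = -0.797500
  f(2.910000) = 3.468100
  x_2 = 2.910000 - 3.468100×(2.910000 - 2.050000)/(3.468100 - (-0.797500))
       = 2.210786
Iteration 2:
  f(2.910000) = 3.468100
  f(2.210786) = -0.112424
  x_3 = 2.210786 - (-0.112424)×(2.210786 - 2.910000)/(-0.112424 - 3.468100)
       = 2.232741
Iteration 3:
  f(2.210786) = -0.112424
  f(2.232741) = -0.014869
  x_4 = 2.232741 - (-0.014869)×(2.232741 - 2.210786)/(-0.014869 - (-0.112424))
       = 2.236087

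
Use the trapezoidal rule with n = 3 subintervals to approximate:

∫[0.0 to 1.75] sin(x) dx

f(x) = sin(x)
a = 0.0, b = 1.75, n = 3
h = (b - a)/n = 0.583333

Trapezoidal rule: (h/2)[f(x₀) + 2f(x₁) + 2f(x₂) + ... + f(xₙ)]

x_0 = 0.0000, f(x_0) = 0.000000, coefficient = 1
x_1 = 0.5833, f(x_1) = 0.550809, coefficient = 2
x_2 = 1.1667, f(x_2) = 0.919445, coefficient = 2
x_3 = 1.7500, f(x_3) = 0.983986, coefficient = 1

I ≈ (0.583333/2) × 3.924494 = 1.144644
Exact value: 1.178246
Error: 0.033602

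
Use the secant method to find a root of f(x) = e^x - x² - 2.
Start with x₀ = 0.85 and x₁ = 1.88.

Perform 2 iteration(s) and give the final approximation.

f(x) = e^x - x² - 2
x₀ = 0.85, x₁ = 1.88

Secant formula: x_{n+1} = x_n - f(x_n)(x_n - x_{n-1})/(f(x_n) - f(x_{n-1}))

Iteration 1:
  f(0.850000) = -0.382853
  f(1.880000) = 1.019105
  x_2 = 1.880000 - 1.019105×(1.880000 - 0.850000)/(1.019105 - (-0.382853))
       = 1.131277
Iteration 2:
  f(1.880000) = 1.019105
  f(1.131277) = -0.180175
  x_3 = 1.131277 - (-0.180175)×(1.131277 - 1.880000)/(-0.180175 - 1.019105)
       = 1.243762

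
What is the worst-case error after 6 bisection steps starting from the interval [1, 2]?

Bisection error bound: |error| ≤ (b-a)/2^n
|error| ≤ (2 - 1)/2^6 = 1/2^6
|error| ≤ 0.0156250000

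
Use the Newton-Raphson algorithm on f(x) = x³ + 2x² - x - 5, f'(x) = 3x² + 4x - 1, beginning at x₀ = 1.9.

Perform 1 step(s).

f(x) = x³ + 2x² - x - 5
f'(x) = 3x² + 4x - 1
x₀ = 1.9

Newton-Raphson formula: x_{n+1} = x_n - f(x_n)/f'(x_n)

Iteration 1:
  f(1.900000) = 7.179000
  f'(1.900000) = 17.430000
  x_1 = 1.900000 - 7.179000/17.430000 = 1.488124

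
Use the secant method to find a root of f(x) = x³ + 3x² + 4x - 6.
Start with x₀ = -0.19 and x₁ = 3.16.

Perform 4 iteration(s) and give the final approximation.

f(x) = x³ + 3x² + 4x - 6
x₀ = -0.19, x₁ = 3.16

Secant formula: x_{n+1} = x_n - f(x_n)(x_n - x_{n-1})/(f(x_n) - f(x_{n-1}))

Iteration 1:
  f(-0.190000) = -6.658559
  f(3.160000) = 68.151296
  x_2 = 3.160000 - 68.151296×(3.160000 - (-0.190000))/(68.151296 - (-6.658559))
       = 0.108172
Iteration 2:
  f(3.160000) = 68.151296
  f(0.108172) = -5.530945
  x_3 = 0.108172 - (-5.530945)×(0.108172 - 3.160000)/(-5.530945 - 68.151296)
       = 0.337257
Iteration 3:
  f(0.108172) = -5.530945
  f(0.337257) = -4.271388
  x_4 = 0.337257 - (-4.271388)×(0.337257 - 0.108172)/(-4.271388 - (-5.530945))
       = 1.114125
Iteration 4:
  f(0.337257) = -4.271388
  f(1.114125) = 3.563265
  x_5 = 1.114125 - 3.563265×(1.114125 - 0.337257)/(3.563265 - (-4.271388))
       = 0.760799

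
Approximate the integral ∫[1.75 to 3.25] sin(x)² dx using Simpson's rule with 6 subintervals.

f(x) = sin(x)²
a = 1.75, b = 3.25, n = 6
h = (b - a)/n = 0.250000

Simpson's rule: (h/3)[f(x₀) + 4f(x₁) + 2f(x₂) + ... + f(xₙ)]

x_0 = 1.7500, f(x_0) = 0.968228, coefficient = 1
x_1 = 2.0000, f(x_1) = 0.826822, coefficient = 4
x_2 = 2.2500, f(x_2) = 0.605398, coefficient = 2
x_3 = 2.5000, f(x_3) = 0.358169, coefficient = 4
x_4 = 2.7500, f(x_4) = 0.145665, coefficient = 2
x_5 = 3.0000, f(x_5) = 0.019915, coefficient = 4
x_6 = 3.2500, f(x_6) = 0.011706, coefficient = 1

I ≈ (0.250000/3) × 7.301683 = 0.608474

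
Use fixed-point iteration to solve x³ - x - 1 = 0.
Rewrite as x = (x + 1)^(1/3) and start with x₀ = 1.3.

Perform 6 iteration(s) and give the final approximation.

Equation: x³ - x - 1 = 0
Fixed-point form: x = (x + 1)^(1/3)
x₀ = 1.3

x_1 = g(1.300000) = 1.320006
x_2 = g(1.320006) = 1.323822
x_3 = g(1.323822) = 1.324548
x_4 = g(1.324548) = 1.324686
x_5 = g(1.324686) = 1.324712
x_6 = g(1.324712) = 1.324717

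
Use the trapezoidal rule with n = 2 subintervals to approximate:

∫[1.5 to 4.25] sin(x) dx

f(x) = sin(x)
a = 1.5, b = 4.25, n = 2
h = (b - a)/n = 1.375000

Trapezoidal rule: (h/2)[f(x₀) + 2f(x₁) + 2f(x₂) + ... + f(xₙ)]

x_0 = 1.5000, f(x_0) = 0.997495, coefficient = 1
x_1 = 2.8750, f(x_1) = 0.263446, coefficient = 2
x_2 = 4.2500, f(x_2) = -0.894989, coefficient = 1

I ≈ (1.375000/2) × 0.629398 = 0.432711
Exact value: 0.516825
Error: 0.084114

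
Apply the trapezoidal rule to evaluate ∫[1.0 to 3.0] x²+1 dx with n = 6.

f(x) = x²+1
a = 1.0, b = 3.0, n = 6
h = (b - a)/n = 0.333333

Trapezoidal rule: (h/2)[f(x₀) + 2f(x₁) + 2f(x₂) + ... + f(xₙ)]

x_0 = 1.0000, f(x_0) = 2.000000, coefficient = 1
x_1 = 1.3333, f(x_1) = 2.777778, coefficient = 2
x_2 = 1.6667, f(x_2) = 3.777778, coefficient = 2
x_3 = 2.0000, f(x_3) = 5.000000, coefficient = 2
x_4 = 2.3333, f(x_4) = 6.444444, coefficient = 2
x_5 = 2.6667, f(x_5) = 8.111111, coefficient = 2
x_6 = 3.0000, f(x_6) = 10.000000, coefficient = 1

I ≈ (0.333333/2) × 64.222222 = 10.703704
Exact value: 10.666667
Error: 0.037037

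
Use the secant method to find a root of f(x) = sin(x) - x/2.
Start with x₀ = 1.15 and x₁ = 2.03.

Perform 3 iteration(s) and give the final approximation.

f(x) = sin(x) - x/2
x₀ = 1.15, x₁ = 2.03

Secant formula: x_{n+1} = x_n - f(x_n)(x_n - x_{n-1})/(f(x_n) - f(x_{n-1}))

Iteration 1:
  f(1.150000) = 0.337764
  f(2.030000) = -0.118594
  x_2 = 2.030000 - (-0.118594)×(2.030000 - 1.150000)/(-0.118594 - 0.337764)
       = 1.801314
Iteration 2:
  f(2.030000) = -0.118594
  f(1.801314) = 0.072892
  x_3 = 1.801314 - 0.072892×(1.801314 - 2.030000)/(0.072892 - (-0.118594))
       = 1.888366
Iteration 3:
  f(1.801314) = 0.072892
  f(1.888366) = 0.005814
  x_4 = 1.888366 - 0.005814×(1.888366 - 1.801314)/(0.005814 - 0.072892)
       = 1.895911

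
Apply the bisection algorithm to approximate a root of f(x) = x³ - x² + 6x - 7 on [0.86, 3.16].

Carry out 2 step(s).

f(x) = x³ - x² + 6x - 7
Initial interval: [0.86, 3.16]

Iteration 1:
  c_1 = (0.860000 + 3.160000)/2 = 2.010000
  f(c_1) = f(2.010000) = 9.140501
  f(a) × f(c) < 0, new interval: [0.860000, 2.010000]
Iteration 2:
  c_2 = (0.860000 + 2.010000)/2 = 1.435000
  f(c_2) = f(1.435000) = 2.505763
  f(a) × f(c) < 0, new interval: [0.860000, 1.435000]

After 2 iteration(s), the approximation is c_2 = 1.435000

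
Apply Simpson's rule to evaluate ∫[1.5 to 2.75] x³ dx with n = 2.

f(x) = x³
a = 1.5, b = 2.75, n = 2
h = (b - a)/n = 0.625000

Simpson's rule: (h/3)[f(x₀) + 4f(x₁) + 2f(x₂) + ... + f(xₙ)]

x_0 = 1.5000, f(x_0) = 3.375000, coefficient = 1
x_1 = 2.1250, f(x_1) = 9.595703, coefficient = 4
x_2 = 2.7500, f(x_2) = 20.796875, coefficient = 1

I ≈ (0.625000/3) × 62.554688 = 13.032227
Exact value: 13.032227
Error: 0.000000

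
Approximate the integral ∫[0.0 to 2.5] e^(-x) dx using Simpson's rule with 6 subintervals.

f(x) = e^(-x)
a = 0.0, b = 2.5, n = 6
h = (b - a)/n = 0.416667

Simpson's rule: (h/3)[f(x₀) + 4f(x₁) + 2f(x₂) + ... + f(xₙ)]

x_0 = 0.0000, f(x_0) = 1.000000, coefficient = 1
x_1 = 0.4167, f(x_1) = 0.659241, coefficient = 4
x_2 = 0.8333, f(x_2) = 0.434598, coefficient = 2
x_3 = 1.2500, f(x_3) = 0.286505, coefficient = 4
x_4 = 1.6667, f(x_4) = 0.188876, coefficient = 2
x_5 = 2.0833, f(x_5) = 0.124514, coefficient = 4
x_6 = 2.5000, f(x_6) = 0.082085, coefficient = 1

I ≈ (0.416667/3) × 6.610072 = 0.918066
Exact value: 0.917915
Error: 0.000151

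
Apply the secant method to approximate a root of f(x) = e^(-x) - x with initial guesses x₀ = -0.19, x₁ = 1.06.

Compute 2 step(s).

f(x) = e^(-x) - x
x₀ = -0.19, x₁ = 1.06

Secant formula: x_{n+1} = x_n - f(x_n)(x_n - x_{n-1})/(f(x_n) - f(x_{n-1}))

Iteration 1:
  f(-0.190000) = 1.399250
  f(1.060000) = -0.713544
  x_2 = 1.060000 - (-0.713544)×(1.060000 - (-0.190000))/(-0.713544 - 1.399250)
       = 0.637843
Iteration 2:
  f(1.060000) = -0.713544
  f(0.637843) = -0.109412
  x_3 = 0.637843 - (-0.109412)×(0.637843 - 1.060000)/(-0.109412 - (-0.713544))
       = 0.561388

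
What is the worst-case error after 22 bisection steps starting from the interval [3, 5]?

Bisection error bound: |error| ≤ (b-a)/2^n
|error| ≤ (5 - 3)/2^22 = 2/2^22
|error| ≤ 0.0000004768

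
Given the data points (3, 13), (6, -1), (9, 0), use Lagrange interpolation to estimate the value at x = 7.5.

Lagrange interpolation formula:
P(x) = Σ yᵢ × Lᵢ(x)
where Lᵢ(x) = Π_{j≠i} (x - xⱼ)/(xᵢ - xⱼ)

L_0(7.5) = (7.5 - 6)/(3 - 6) × (7.5 - 9)/(3 - 9) = -0.125000
L_1(7.5) = (7.5 - 3)/(6 - 3) × (7.5 - 9)/(6 - 9) = 0.750000
L_2(7.5) = (7.5 - 3)/(9 - 3) × (7.5 - 6)/(9 - 6) = 0.375000

P(7.5) = 13×L_0(7.5) + (-1)×L_1(7.5) + 0×L_2(7.5)
P(7.5) = -2.375000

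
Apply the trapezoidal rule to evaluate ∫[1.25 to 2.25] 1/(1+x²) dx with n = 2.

f(x) = 1/(1+x²)
a = 1.25, b = 2.25, n = 2
h = (b - a)/n = 0.500000

Trapezoidal rule: (h/2)[f(x₀) + 2f(x₁) + 2f(x₂) + ... + f(xₙ)]

x_0 = 1.2500, f(x_0) = 0.390244, coefficient = 1
x_1 = 1.7500, f(x_1) = 0.246154, coefficient = 2
x_2 = 2.2500, f(x_2) = 0.164948, coefficient = 1

I ≈ (0.500000/2) × 1.047500 = 0.261875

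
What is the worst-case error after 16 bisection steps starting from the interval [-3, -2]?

Bisection error bound: |error| ≤ (b-a)/2^n
|error| ≤ (-2 - (-3))/2^16 = 1/2^16
|error| ≤ 0.0000152588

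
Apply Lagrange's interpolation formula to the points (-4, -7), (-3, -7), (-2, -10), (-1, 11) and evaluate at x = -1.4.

Lagrange interpolation formula:
P(x) = Σ yᵢ × Lᵢ(x)
where Lᵢ(x) = Π_{j≠i} (x - xⱼ)/(xᵢ - xⱼ)

L_0(-1.4) = (-1.4 - (-3))/(-4 - (-3)) × (-1.4 - (-2))/(-4 - (-2)) × (-1.4 - (-1))/(-4 - (-1)) = 0.064000
L_1(-1.4) = (-1.4 - (-4))/(-3 - (-4)) × (-1.4 - (-2))/(-3 - (-2)) × (-1.4 - (-1))/(-3 - (-1)) = -0.312000
L_2(-1.4) = (-1.4 - (-4))/(-2 - (-4)) × (-1.4 - (-3))/(-2 - (-3)) × (-1.4 - (-1))/(-2 - (-1)) = 0.832000
L_3(-1.4) = (-1.4 - (-4))/(-1 - (-4)) × (-1.4 - (-3))/(-1 - (-3)) × (-1.4 - (-2))/(-1 - (-2)) = 0.416000

P(-1.4) = (-7)×L_0(-1.4) + (-7)×L_1(-1.4) + (-10)×L_2(-1.4) + 11×L_3(-1.4)
P(-1.4) = -2.008000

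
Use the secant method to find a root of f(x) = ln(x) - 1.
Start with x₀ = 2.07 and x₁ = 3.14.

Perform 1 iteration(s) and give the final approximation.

f(x) = ln(x) - 1
x₀ = 2.07, x₁ = 3.14

Secant formula: x_{n+1} = x_n - f(x_n)(x_n - x_{n-1})/(f(x_n) - f(x_{n-1}))

Iteration 1:
  f(2.070000) = -0.272451
  f(3.140000) = 0.144223
  x_2 = 3.140000 - 0.144223×(3.140000 - 2.070000)/(0.144223 - (-0.272451))
       = 2.769643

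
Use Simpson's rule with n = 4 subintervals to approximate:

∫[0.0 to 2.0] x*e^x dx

f(x) = x*e^x
a = 0.0, b = 2.0, n = 4
h = (b - a)/n = 0.500000

Simpson's rule: (h/3)[f(x₀) + 4f(x₁) + 2f(x₂) + ... + f(xₙ)]

x_0 = 0.0000, f(x_0) = 0.000000, coefficient = 1
x_1 = 0.5000, f(x_1) = 0.824361, coefficient = 4
x_2 = 1.0000, f(x_2) = 2.718282, coefficient = 2
x_3 = 1.5000, f(x_3) = 6.722534, coefficient = 4
x_4 = 2.0000, f(x_4) = 14.778112, coefficient = 1

I ≈ (0.500000/3) × 50.402253 = 8.400375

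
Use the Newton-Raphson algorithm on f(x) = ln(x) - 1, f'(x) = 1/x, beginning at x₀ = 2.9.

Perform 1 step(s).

f(x) = ln(x) - 1
f'(x) = 1/x
x₀ = 2.9

Newton-Raphson formula: x_{n+1} = x_n - f(x_n)/f'(x_n)

Iteration 1:
  f(2.900000) = 0.064711
  f'(2.900000) = 0.344828
  x_1 = 2.900000 - 0.064711/0.344828 = 2.712339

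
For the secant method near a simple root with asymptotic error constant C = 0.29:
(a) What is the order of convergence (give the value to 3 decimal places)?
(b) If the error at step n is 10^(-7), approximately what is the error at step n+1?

(a) Secant method has superlinear convergence with order φ = (1+√5)/2 ≈ 1.618.
    This means |e_{n+1}| ≈ C|e_n|^1.618.

(b) With |e_n| = 10^(-7) and C = 0.29:
    |e_{n+1}| ≈ 0.29 × (10^(-7))^1.618 = 0.29 × 10^(-11.33)

(a) ≈ 1.618 (golden ratio); (b) |e_{n+1}| ≈ 1.368e-12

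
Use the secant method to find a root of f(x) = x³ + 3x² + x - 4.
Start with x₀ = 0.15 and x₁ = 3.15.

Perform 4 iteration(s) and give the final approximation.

f(x) = x³ + 3x² + x - 4
x₀ = 0.15, x₁ = 3.15

Secant formula: x_{n+1} = x_n - f(x_n)(x_n - x_{n-1})/(f(x_n) - f(x_{n-1}))

Iteration 1:
  f(0.150000) = -3.779125
  f(3.150000) = 60.173375
  x_2 = 3.150000 - 60.173375×(3.150000 - 0.150000)/(60.173375 - (-3.779125))
       = 0.327278
Iteration 2:
  f(3.150000) = 60.173375
  f(0.327278) = -3.316334
  x_3 = 0.327278 - (-3.316334)×(0.327278 - 3.150000)/(-3.316334 - 60.173375)
       = 0.474721
Iteration 3:
  f(0.327278) = -3.316334
  f(0.474721) = -2.742217
  x_4 = 0.474721 - (-2.742217)×(0.474721 - 0.327278)/(-2.742217 - (-3.316334))
       = 1.178967
Iteration 4:
  f(0.474721) = -2.742217
  f(1.178967) = 2.987577
  x_5 = 1.178967 - 2.987577×(1.178967 - 0.474721)/(2.987577 - (-2.742217))
       = 0.811765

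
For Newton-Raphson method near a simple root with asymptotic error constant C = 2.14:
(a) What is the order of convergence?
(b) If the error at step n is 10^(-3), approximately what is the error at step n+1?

(a) Newton-Raphson has quadratic (order 2) convergence near simple roots.
    This means |e_{n+1}| ≈ C|e_n|².

(b) With |e_n| = 10^(-3) and C = 2.14:
    |e_{n+1}| ≈ 2.14 × (10^(-3))² = 2.14 × 10^(-6)

(a) 2 (quadratic); (b) |e_{n+1}| ≈ 2.140e-06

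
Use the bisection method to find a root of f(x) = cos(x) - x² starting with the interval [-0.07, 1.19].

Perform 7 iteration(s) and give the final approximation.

f(x) = cos(x) - x²
Initial interval: [-0.07, 1.19]

Iteration 1:
  c_1 = (-0.070000 + 1.190000)/2 = 0.560000
  f(c_1) = f(0.560000) = 0.533655
  f(a) × f(c) ≥ 0, new interval: [0.560000, 1.190000]
Iteration 2:
  c_2 = (0.560000 + 1.190000)/2 = 0.875000
  f(c_2) = f(0.875000) = -0.124628
  f(a) × f(c) < 0, new interval: [0.560000, 0.875000]
Iteration 3:
  c_3 = (0.560000 + 0.875000)/2 = 0.717500
  f(c_3) = f(0.717500) = 0.238646
  f(a) × f(c) ≥ 0, new interval: [0.717500, 0.875000]
Iteration 4:
  c_4 = (0.717500 + 0.875000)/2 = 0.796250
  f(c_4) = f(0.796250) = 0.065378
  f(a) × f(c) ≥ 0, new interval: [0.796250, 0.875000]
Iteration 5:
  c_5 = (0.796250 + 0.875000)/2 = 0.835625
  f(c_5) = f(0.835625) = -0.027555
  f(a) × f(c) < 0, new interval: [0.796250, 0.835625]
Iteration 6:
  c_6 = (0.796250 + 0.835625)/2 = 0.815937
  f(c_6) = f(0.815937) = 0.019432
  f(a) × f(c) ≥ 0, new interval: [0.815937, 0.835625]
Iteration 7:
  c_7 = (0.815937 + 0.835625)/2 = 0.825781
  f(c_7) = f(0.825781) = -0.003932
  f(a) × f(c) < 0, new interval: [0.815937, 0.825781]

After 7 iteration(s), the approximation is c_7 = 0.825781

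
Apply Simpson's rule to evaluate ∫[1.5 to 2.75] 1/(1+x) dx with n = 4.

f(x) = 1/(1+x)
a = 1.5, b = 2.75, n = 4
h = (b - a)/n = 0.312500

Simpson's rule: (h/3)[f(x₀) + 4f(x₁) + 2f(x₂) + ... + f(xₙ)]

x_0 = 1.5000, f(x_0) = 0.400000, coefficient = 1
x_1 = 1.8125, f(x_1) = 0.355556, coefficient = 4
x_2 = 2.1250, f(x_2) = 0.320000, coefficient = 2
x_3 = 2.4375, f(x_3) = 0.290909, coefficient = 4
x_4 = 2.7500, f(x_4) = 0.266667, coefficient = 1

I ≈ (0.312500/3) × 3.892525 = 0.405471
Exact value: 0.405465
Error: 0.000006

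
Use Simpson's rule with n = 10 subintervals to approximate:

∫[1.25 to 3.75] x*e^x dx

f(x) = x*e^x
a = 1.25, b = 3.75, n = 10
h = (b - a)/n = 0.250000

Simpson's rule: (h/3)[f(x₀) + 4f(x₁) + 2f(x₂) + ... + f(xₙ)]

x_0 = 1.2500, f(x_0) = 4.362929, coefficient = 1
x_1 = 1.5000, f(x_1) = 6.722534, coefficient = 4
x_2 = 1.7500, f(x_2) = 10.070555, coefficient = 2
x_3 = 2.0000, f(x_3) = 14.778112, coefficient = 4
x_4 = 2.2500, f(x_4) = 21.347406, coefficient = 2
x_5 = 2.5000, f(x_5) = 30.456235, coefficient = 4
x_6 = 2.7500, f(x_6) = 43.017238, coefficient = 2
x_7 = 3.0000, f(x_7) = 60.256611, coefficient = 4
x_8 = 3.2500, f(x_8) = 83.818605, coefficient = 2
x_9 = 3.5000, f(x_9) = 115.904082, coefficient = 4
x_10 = 3.7500, f(x_10) = 159.454058, coefficient = 1

I ≈ (0.250000/3) × 1392.794885 = 116.066240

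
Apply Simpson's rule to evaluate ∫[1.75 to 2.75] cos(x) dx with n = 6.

f(x) = cos(x)
a = 1.75, b = 2.75, n = 6
h = (b - a)/n = 0.166667

Simpson's rule: (h/3)[f(x₀) + 4f(x₁) + 2f(x₂) + ... + f(xₙ)]

x_0 = 1.7500, f(x_0) = -0.178246, coefficient = 1
x_1 = 1.9167, f(x_1) = -0.339016, coefficient = 4
x_2 = 2.0833, f(x_2) = -0.490390, coefficient = 2
x_3 = 2.2500, f(x_3) = -0.628174, coefficient = 4
x_4 = 2.4167, f(x_4) = -0.748549, coefficient = 2
x_5 = 2.5833, f(x_5) = -0.848178, coefficient = 4
x_6 = 2.7500, f(x_6) = -0.924302, coefficient = 1

I ≈ (0.166667/3) × -10.841896 = -0.602328
Exact value: -0.602325
Error: 0.000003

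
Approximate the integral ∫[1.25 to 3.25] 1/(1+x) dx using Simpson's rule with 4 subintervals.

f(x) = 1/(1+x)
a = 1.25, b = 3.25, n = 4
h = (b - a)/n = 0.500000

Simpson's rule: (h/3)[f(x₀) + 4f(x₁) + 2f(x₂) + ... + f(xₙ)]

x_0 = 1.2500, f(x_0) = 0.444444, coefficient = 1
x_1 = 1.7500, f(x_1) = 0.363636, coefficient = 4
x_2 = 2.2500, f(x_2) = 0.307692, coefficient = 2
x_3 = 2.7500, f(x_3) = 0.266667, coefficient = 4
x_4 = 3.2500, f(x_4) = 0.235294, coefficient = 1

I ≈ (0.500000/3) × 3.816335 = 0.636056
Exact value: 0.635989
Error: 0.000067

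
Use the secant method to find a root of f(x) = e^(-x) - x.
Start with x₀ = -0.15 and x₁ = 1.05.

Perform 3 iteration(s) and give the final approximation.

f(x) = e^(-x) - x
x₀ = -0.15, x₁ = 1.05

Secant formula: x_{n+1} = x_n - f(x_n)(x_n - x_{n-1})/(f(x_n) - f(x_{n-1}))

Iteration 1:
  f(-0.150000) = 1.311834
  f(1.050000) = -0.700062
  x_2 = 1.050000 - (-0.700062)×(1.050000 - (-0.150000))/(-0.700062 - 1.311834)
       = 0.632446
Iteration 2:
  f(1.050000) = -0.700062
  f(0.632446) = -0.101156
  x_3 = 0.632446 - (-0.101156)×(0.632446 - 1.050000)/(-0.101156 - (-0.700062))
       = 0.561921
Iteration 3:
  f(0.632446) = -0.101156
  f(0.561921) = 0.008192
  x_4 = 0.561921 - 0.008192×(0.561921 - 0.632446)/(0.008192 - (-0.101156))
       = 0.567204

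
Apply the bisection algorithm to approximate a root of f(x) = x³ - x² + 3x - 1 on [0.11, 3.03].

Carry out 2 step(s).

f(x) = x³ - x² + 3x - 1
Initial interval: [0.11, 3.03]

Iteration 1:
  c_1 = (0.110000 + 3.030000)/2 = 1.570000
  f(c_1) = f(1.570000) = 5.114993
  f(a) × f(c) < 0, new interval: [0.110000, 1.570000]
Iteration 2:
  c_2 = (0.110000 + 1.570000)/2 = 0.840000
  f(c_2) = f(0.840000) = 1.407104
  f(a) × f(c) < 0, new interval: [0.110000, 0.840000]

After 2 iteration(s), the approximation is c_2 = 0.840000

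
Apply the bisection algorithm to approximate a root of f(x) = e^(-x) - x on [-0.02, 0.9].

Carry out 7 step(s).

f(x) = e^(-x) - x
Initial interval: [-0.02, 0.9]

Iteration 1:
  c_1 = (-0.020000 + 0.900000)/2 = 0.440000
  f(c_1) = f(0.440000) = 0.204036
  f(a) × f(c) ≥ 0, new interval: [0.440000, 0.900000]
Iteration 2:
  c_2 = (0.440000 + 0.900000)/2 = 0.670000
  f(c_2) = f(0.670000) = -0.158291
  f(a) × f(c) < 0, new interval: [0.440000, 0.670000]
Iteration 3:
  c_3 = (0.440000 + 0.670000)/2 = 0.555000
  f(c_3) = f(0.555000) = 0.019072
  f(a) × f(c) ≥ 0, new interval: [0.555000, 0.670000]
Iteration 4:
  c_4 = (0.555000 + 0.670000)/2 = 0.612500
  f(c_4) = f(0.612500) = -0.070506
  f(a) × f(c) < 0, new interval: [0.555000, 0.612500]
Iteration 5:
  c_5 = (0.555000 + 0.612500)/2 = 0.583750
  f(c_5) = f(0.583750) = -0.025947
  f(a) × f(c) < 0, new interval: [0.555000, 0.583750]
Iteration 6:
  c_6 = (0.555000 + 0.583750)/2 = 0.569375
  f(c_6) = f(0.569375) = -0.003496
  f(a) × f(c) < 0, new interval: [0.555000, 0.569375]
Iteration 7:
  c_7 = (0.555000 + 0.569375)/2 = 0.562188
  f(c_7) = f(0.562188) = 0.007773
  f(a) × f(c) ≥ 0, new interval: [0.562188, 0.569375]

After 7 iteration(s), the approximation is c_7 = 0.562188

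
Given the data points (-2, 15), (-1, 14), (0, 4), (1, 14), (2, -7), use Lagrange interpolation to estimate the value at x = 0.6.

Lagrange interpolation formula:
P(x) = Σ yᵢ × Lᵢ(x)
where Lᵢ(x) = Π_{j≠i} (x - xⱼ)/(xᵢ - xⱼ)

L_0(0.6) = (0.6 - (-1))/(-2 - (-1)) × (0.6 - 0)/(-2 - 0) × (0.6 - 1)/(-2 - 1) × (0.6 - 2)/(-2 - 2) = 0.022400
L_1(0.6) = (0.6 - (-2))/(-1 - (-2)) × (0.6 - 0)/(-1 - 0) × (0.6 - 1)/(-1 - 1) × (0.6 - 2)/(-1 - 2) = -0.145600
L_2(0.6) = (0.6 - (-2))/(0 - (-2)) × (0.6 - (-1))/(0 - (-1)) × (0.6 - 1)/(0 - 1) × (0.6 - 2)/(0 - 2) = 0.582400
L_3(0.6) = (0.6 - (-2))/(1 - (-2)) × (0.6 - (-1))/(1 - (-1)) × (0.6 - 0)/(1 - 0) × (0.6 - 2)/(1 - 2) = 0.582400
L_4(0.6) = (0.6 - (-2))/(2 - (-2)) × (0.6 - (-1))/(2 - (-1)) × (0.6 - 0)/(2 - 0) × (0.6 - 1)/(2 - 1) = -0.041600

P(0.6) = 15×L_0(0.6) + 14×L_1(0.6) + 4×L_2(0.6) + 14×L_3(0.6) + (-7)×L_4(0.6)
P(0.6) = 9.072000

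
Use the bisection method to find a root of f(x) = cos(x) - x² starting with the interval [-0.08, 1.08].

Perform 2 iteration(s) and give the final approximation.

f(x) = cos(x) - x²
Initial interval: [-0.08, 1.08]

Iteration 1:
  c_1 = (-0.080000 + 1.080000)/2 = 0.500000
  f(c_1) = f(0.500000) = 0.627583
  f(a) × f(c) ≥ 0, new interval: [0.500000, 1.080000]
Iteration 2:
  c_2 = (0.500000 + 1.080000)/2 = 0.790000
  f(c_2) = f(0.790000) = 0.079745
  f(a) × f(c) ≥ 0, new interval: [0.790000, 1.080000]

After 2 iteration(s), the approximation is c_2 = 0.790000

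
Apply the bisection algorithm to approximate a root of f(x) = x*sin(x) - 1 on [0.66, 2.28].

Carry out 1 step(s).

f(x) = x*sin(x) - 1
Initial interval: [0.66, 2.28]

Iteration 1:
  c_1 = (0.660000 + 2.280000)/2 = 1.470000
  f(c_1) = f(1.470000) = 0.462539
  f(a) × f(c) < 0, new interval: [0.660000, 1.470000]

After 1 iteration(s), the approximation is c_1 = 1.470000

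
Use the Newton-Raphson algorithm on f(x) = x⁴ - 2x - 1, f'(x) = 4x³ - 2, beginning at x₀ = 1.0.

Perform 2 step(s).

f(x) = x⁴ - 2x - 1
f'(x) = 4x³ - 2
x₀ = 1.0

Newton-Raphson formula: x_{n+1} = x_n - f(x_n)/f'(x_n)

Iteration 1:
  f(1.000000) = -2.000000
  f'(1.000000) = 2.000000
  x_1 = 1.000000 - (-2.000000)/2.000000 = 2.000000
Iteration 2:
  f(2.000000) = 11.000000
  f'(2.000000) = 30.000000
  x_2 = 2.000000 - 11.000000/30.000000 = 1.633333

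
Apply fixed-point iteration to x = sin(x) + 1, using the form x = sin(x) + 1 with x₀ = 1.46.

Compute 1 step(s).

Equation: x = sin(x) + 1
Fixed-point form: x = sin(x) + 1
x₀ = 1.46

x_1 = g(1.460000) = 1.993868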